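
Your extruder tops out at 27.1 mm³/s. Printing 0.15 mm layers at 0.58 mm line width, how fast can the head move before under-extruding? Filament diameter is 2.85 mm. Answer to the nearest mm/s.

311 mm/s

A: 0.15 × 0.58 → 0.087 mm².
v_max = Q/A = 27.1/0.087 = 311.49 mm/s → 311 mm/s.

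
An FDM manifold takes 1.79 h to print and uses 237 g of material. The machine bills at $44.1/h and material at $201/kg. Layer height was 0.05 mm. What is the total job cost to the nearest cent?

$126.58

Machine cost = 44.1 × 1.79 = $78.939.
Material cost = 201 × 237/1000, so $47.637.
Total = 78.939 + 47.637 = 126.576 ≈ $126.58.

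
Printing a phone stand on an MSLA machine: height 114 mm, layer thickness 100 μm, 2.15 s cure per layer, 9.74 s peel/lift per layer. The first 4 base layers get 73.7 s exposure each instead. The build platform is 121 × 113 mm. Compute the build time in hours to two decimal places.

Number of layers: 114 / 0.1 → 1140 (rounded up).
Bottom layers: 4 × (73.7 + 9.74) → 333.76 s.
Regular layers = 1136 × (2.15 + 9.74), so 13507.04 s.
Sum: 333.76 + 13507.04 = 13840.8 s → 3.84 hours.

3.84 hours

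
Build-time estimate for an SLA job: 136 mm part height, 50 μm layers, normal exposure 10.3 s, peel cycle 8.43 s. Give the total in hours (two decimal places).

14.15 hours

Number of layers: 136 / 0.05 → 2720 (rounded up).
Cycle time = 10.3 + 8.43, so 18.73 s.
Total = 2720 × 18.73 = 50945.6 s = 14.15 hours.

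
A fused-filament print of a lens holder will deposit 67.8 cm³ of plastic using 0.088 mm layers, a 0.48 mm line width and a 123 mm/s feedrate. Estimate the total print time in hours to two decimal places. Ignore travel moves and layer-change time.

3.62 hours

Line area = 0.088 × 0.48 = 0.04224 mm².
Total extruded path = 67800/0.04224 = 1605113.6 mm.
Time extruding: 1605113.6 / 123 → 13049.7 s.
Converting: 13049.7 s = 3.62 hours.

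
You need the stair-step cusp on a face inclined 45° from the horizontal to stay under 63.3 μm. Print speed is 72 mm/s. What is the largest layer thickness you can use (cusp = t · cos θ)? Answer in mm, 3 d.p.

Layer height = cusp / cos(45°) = 0.0633 / 0.7071 = 0.090 mm.

0.090 mm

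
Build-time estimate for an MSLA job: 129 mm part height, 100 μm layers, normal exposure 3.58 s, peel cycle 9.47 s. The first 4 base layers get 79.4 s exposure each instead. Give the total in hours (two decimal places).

Layer count = ceil(129 / 0.1) = 1290.
Burn-in layers = 4 × (79.4 + 9.47), so 355.48 s.
Remaining layers = 1286 × (3.58 + 9.47) = 16782.3 s.
Total = 355.48 + 16782.3 = 17137.78 s = 4.76 hours.

4.76 hours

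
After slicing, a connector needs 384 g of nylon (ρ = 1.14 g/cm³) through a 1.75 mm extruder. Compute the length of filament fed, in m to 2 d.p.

Extruded volume: 384/1.14 = 336.8421 cm³ (336842.1 mm³).
Filament cross-section = π × (1.75/2)² = 2.4053 mm².
Length = 336842.1 / 2.4053 = 140041.62 mm = 140.04 m.

140.04 m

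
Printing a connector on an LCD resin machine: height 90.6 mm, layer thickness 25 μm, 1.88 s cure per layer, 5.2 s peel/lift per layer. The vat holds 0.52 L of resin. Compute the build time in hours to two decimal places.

Number of layers: 90.6 / 0.025 → 3624 (rounded up).
Cycle time: 1.88 + 5.2 → 7.08 s.
Build time: 3624 × 7.08 s = 25657.92 s, i.e. 7.13 hours.

7.13 hours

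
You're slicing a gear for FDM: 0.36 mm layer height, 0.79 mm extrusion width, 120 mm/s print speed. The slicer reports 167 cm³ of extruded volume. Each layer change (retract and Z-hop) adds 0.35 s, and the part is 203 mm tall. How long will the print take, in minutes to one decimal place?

Extrusion cross-section: 0.36 × 0.79 → 0.2844 mm².
Toolpath length = 167 cm³ / 0.2844 mm² = 167000 / 0.2844 = 587201.1 mm.
Extrusion time = 587201.1 / 120, so 4893.3 s.
Number of layers: 203 / 0.36 → 564 (rounded up).
Z-hop total = 564 × 0.35, so 197.4 s.
Altogether 4893.3 + 197.4 = 5090.7 s, i.e. 84.8 minutes.

84.8 minutes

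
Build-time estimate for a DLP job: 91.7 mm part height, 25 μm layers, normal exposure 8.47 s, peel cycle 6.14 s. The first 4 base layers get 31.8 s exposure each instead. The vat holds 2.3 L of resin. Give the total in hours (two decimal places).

14.91 hours

Number of layers: 91.7 / 0.025 → 3668 (rounded up).
Base layers = 4 × (31.8 + 6.14) = 151.76 s.
Normal layers = 3664 × (8.47 + 6.14), so 53531.04 s.
Total = 151.76 + 53531.04 = 53682.8 s = 14.91 hours.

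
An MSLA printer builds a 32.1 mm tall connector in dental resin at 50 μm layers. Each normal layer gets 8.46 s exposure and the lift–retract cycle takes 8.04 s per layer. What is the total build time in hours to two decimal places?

2.94 hours

Layer count = ceil(32.1 / 0.05) = 642.
Each layer takes = 8.46 + 8.04 = 16.5 s.
Build time: 642 × 16.5 s = 10593 s, i.e. 2.94 hours.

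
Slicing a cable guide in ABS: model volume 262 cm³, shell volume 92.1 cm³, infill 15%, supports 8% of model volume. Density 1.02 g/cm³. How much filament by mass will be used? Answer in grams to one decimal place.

141.3 g

Interior volume = 262 − 92.1, so 169.9 cm³.
Infill volume = 0.15 × 169.9, so 25.485 cm³.
Support = 0.08 × 262, so 20.96 cm³.
Total extruded = 92.1 + 25.485 + 20.96 = 138.545 cm³.
Mass = 138.545 × 1.02, so 141.3159 g.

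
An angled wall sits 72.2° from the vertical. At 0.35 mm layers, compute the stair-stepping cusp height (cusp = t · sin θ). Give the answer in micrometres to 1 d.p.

333.2 μm

Cusp = layer height × sin(72.2°) = 0.35 × 0.9521 = 0.333235 mm = 333.2 μm.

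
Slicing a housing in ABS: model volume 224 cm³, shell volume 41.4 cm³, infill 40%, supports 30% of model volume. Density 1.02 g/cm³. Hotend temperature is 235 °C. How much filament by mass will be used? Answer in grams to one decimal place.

Infill region = 224 − 41.4, so 182.6 cm³.
Infill volume: 0.40 × 182.6 → 73.04 cm³.
Support = 0.30 × 224, so 67.2 cm³.
Deposited volume = 41.4 + 73.04 + 67.2 = 181.64 cm³.
Mass = 181.64 × 1.02, so 185.2728 g.

185.3 g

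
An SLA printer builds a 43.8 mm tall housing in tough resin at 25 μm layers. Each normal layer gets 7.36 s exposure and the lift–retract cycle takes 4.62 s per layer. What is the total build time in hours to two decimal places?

5.83 hours

Layers = ⌈43.8/0.025⌉ = 1752.
Cycle time: 7.36 + 4.62 → 11.98 s.
Total = 1752 × 11.98 = 20988.96 s = 5.83 hours.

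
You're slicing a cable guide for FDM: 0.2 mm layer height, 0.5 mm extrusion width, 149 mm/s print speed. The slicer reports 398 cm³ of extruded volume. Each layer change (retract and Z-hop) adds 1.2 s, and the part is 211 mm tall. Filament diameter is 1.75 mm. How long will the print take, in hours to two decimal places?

7.77 hours

Line area = 0.2 × 0.5 = 0.1 mm².
Total extruded path = 398000/0.1 = 3980000 mm.
Extrusion time = 3980000 / 149, so 26711.4 s.
Number of layers: 211 / 0.2 → 1055 (rounded up).
Layer-change overhead: 1055 × 1.2 → 1266 s.
Altogether 26711.4 + 1266 = 27977.4 s, i.e. 7.77 hours.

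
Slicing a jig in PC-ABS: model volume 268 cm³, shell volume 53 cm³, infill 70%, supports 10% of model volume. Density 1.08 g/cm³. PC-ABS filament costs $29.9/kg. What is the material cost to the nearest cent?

$7.44

Infill region = 268 − 53, so 215 cm³.
Deposited infill: 0.70 × 215 → 150.5 cm³.
Support = 0.10 × 268 = 26.8 cm³.
Deposited volume = 53 + 150.5 + 26.8 = 230.3 cm³.
Mass = 230.3 × 1.08, so 248.724 g.
Cost = 248.724 g / 1000 × $29.9/kg = $7.44.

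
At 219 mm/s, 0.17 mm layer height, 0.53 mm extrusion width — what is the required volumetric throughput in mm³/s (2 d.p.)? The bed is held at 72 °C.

19.73

A: 0.17 × 0.53 → 0.0901 mm².
Q = v·A = 219 × 0.0901 = 19.73 mm³/s.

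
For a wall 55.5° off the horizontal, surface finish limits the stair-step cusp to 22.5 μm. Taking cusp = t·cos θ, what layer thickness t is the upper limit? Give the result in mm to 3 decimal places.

cos(55.5°) = 0.5664; t_max = 0.0225/0.5664 = 0.040 mm.

0.040 mm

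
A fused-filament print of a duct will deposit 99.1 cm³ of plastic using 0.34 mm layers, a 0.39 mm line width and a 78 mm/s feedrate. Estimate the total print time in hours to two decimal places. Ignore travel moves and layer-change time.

Line area: 0.34 × 0.39 → 0.1326 mm².
Total extruded path = 99100/0.1326 = 747360.5 mm.
Extrusion time = 747360.5 / 78, so 9581.5 s.
In the requested units: 9581.5 s = 2.66 hours.

2.66 hours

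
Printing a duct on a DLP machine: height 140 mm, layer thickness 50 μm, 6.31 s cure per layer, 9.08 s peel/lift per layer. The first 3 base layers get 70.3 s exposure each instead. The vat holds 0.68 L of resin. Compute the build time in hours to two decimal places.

12.02 hours

Number of layers: 140 / 0.05 → 2800 (rounded up).
Base layers = 3 × (70.3 + 9.08) = 238.14 s.
Regular layers: 2797 × (6.31 + 9.08) → 43045.83 s.
Sum: 238.14 + 43045.83 = 43283.97 s → 12.02 hours.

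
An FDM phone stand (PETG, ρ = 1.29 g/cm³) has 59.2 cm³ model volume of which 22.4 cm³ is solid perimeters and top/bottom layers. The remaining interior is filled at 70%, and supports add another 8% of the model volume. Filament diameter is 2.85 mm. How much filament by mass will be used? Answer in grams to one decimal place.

Interior volume = 59.2 − 22.4, so 36.8 cm³.
Infill volume = 0.70 × 36.8, so 25.76 cm³.
Support = 0.08 × 59.2, so 4.736 cm³.
Total printed volume: 22.4 + 25.76 + 4.736 → 52.896 cm³.
Mass = 52.896 × 1.29 = 68.23584 g.

68.2 g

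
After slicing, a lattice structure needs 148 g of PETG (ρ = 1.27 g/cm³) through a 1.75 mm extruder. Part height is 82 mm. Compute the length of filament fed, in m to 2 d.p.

48.45 m

Extruded volume: 148/1.27 = 116.5354 cm³ (116535.4 mm³).
Filament cross-section = π × (1.75/2)² = 2.4053 mm².
L = V/A = 116535.4/2.4053 = 48449.42 mm → 48.45 m.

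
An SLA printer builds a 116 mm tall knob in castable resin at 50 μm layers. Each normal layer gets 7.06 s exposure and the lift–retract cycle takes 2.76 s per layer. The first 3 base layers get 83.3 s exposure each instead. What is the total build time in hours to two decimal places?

Layer count = ceil(116 / 0.05) = 2320.
Burn-in layers = 3 × (83.3 + 2.76), so 258.18 s.
Normal layers = 2317 × (7.06 + 2.76), so 22752.94 s.
Total = 258.18 + 22752.94 = 23011.12 s = 6.39 hours.

6.39 hours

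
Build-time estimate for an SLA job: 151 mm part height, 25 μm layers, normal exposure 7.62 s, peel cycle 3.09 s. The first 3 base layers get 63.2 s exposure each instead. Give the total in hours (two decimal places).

18.02 hours

Number of layers: 151 / 0.025 → 6040 (rounded up).
Burn-in layers = 3 × (63.2 + 3.09), so 198.87 s.
Regular layers = 6037 × (7.62 + 3.09), so 64656.27 s.
Sum: 198.87 + 64656.27 = 64855.14 s → 18.02 hours.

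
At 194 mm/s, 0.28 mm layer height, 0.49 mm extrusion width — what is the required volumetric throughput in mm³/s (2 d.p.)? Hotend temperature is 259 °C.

26.62

A: 0.28 × 0.49 → 0.1372 mm².
Q = v·A = 194 × 0.1372 = 26.62 mm³/s.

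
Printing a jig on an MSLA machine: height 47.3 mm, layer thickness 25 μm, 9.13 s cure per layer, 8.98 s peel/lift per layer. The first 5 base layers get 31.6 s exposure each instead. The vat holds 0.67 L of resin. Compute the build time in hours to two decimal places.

9.55 hours

Number of layers: 47.3 / 0.025 → 1892 (rounded up).
Bottom layers = 5 × (31.6 + 8.98), so 202.9 s.
Regular layers = 1887 × (9.13 + 8.98), so 34173.57 s.
Sum: 202.9 + 34173.57 = 34376.47 s → 9.55 hours.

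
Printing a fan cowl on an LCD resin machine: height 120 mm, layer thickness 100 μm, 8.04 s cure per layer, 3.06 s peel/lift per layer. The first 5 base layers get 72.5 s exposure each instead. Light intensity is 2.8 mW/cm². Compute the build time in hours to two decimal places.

Layer count = ceil(120 / 0.1) = 1200.
Bottom layers: 5 × (72.5 + 3.06) → 377.8 s.
Regular layers = 1195 × (8.04 + 3.06), so 13264.5 s.
Total = 377.8 + 13264.5 = 13642.3 s = 3.79 hours.

3.79 hours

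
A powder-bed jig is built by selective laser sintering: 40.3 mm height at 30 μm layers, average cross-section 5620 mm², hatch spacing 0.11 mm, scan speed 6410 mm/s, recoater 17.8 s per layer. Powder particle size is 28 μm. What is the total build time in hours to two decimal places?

Layers = ⌈40.3/0.03⌉ = 1344.
Per-layer scan distance = 5620 / 0.11, so 51090.9 mm.
Scan time per layer = 51090.9 / 6410 = 7.9705 s.
Per-layer time: 7.9705 + 17.8 → 25.7705 s.
Total: 1344 × 25.7705 s = 34635.552 s → 9.62 hours.

9.62 hours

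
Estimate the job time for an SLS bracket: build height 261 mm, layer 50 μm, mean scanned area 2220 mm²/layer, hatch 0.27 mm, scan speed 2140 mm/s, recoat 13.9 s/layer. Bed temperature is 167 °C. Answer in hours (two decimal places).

25.73 hours

Layer count = ceil(261 / 0.05) = 5220.
Scan path per layer = 2220 / 0.27 = 8222.2 mm.
Laser time per layer: 8222.2 / 2140 → 3.8421 s.
Per-layer time = 3.8421 + 13.9 = 17.7421 s.
5220 layers × 17.7421 s/layer = 92613.762 s, i.e. 25.73 hours.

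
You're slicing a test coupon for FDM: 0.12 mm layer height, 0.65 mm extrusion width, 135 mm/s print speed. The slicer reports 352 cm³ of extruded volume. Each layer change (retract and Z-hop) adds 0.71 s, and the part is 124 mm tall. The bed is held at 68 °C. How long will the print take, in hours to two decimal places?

Bead cross-section = 0.12 × 0.65, so 0.078 mm².
Toolpath length = 352 cm³ / 0.078 mm² = 352000 / 0.078 = 4512820.5 mm.
Time extruding: 4512820.5 / 135 → 33428.3 s.
Layer count = ceil(124 / 0.12) = 1034.
Non-print overhead = 1034 × 0.71, so 734.14 s.
Total = 33428.3 + 734.14 = 34162.44 s = 9.49 hours.

9.49 hours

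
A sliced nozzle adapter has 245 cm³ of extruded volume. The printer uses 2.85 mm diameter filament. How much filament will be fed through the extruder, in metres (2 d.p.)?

A = π r² = π × 1.425² = 6.3794 mm².
L = 245000 mm³ / 6.3794 mm² = 38404.87 mm, i.e. 38.40 m.

38.40 m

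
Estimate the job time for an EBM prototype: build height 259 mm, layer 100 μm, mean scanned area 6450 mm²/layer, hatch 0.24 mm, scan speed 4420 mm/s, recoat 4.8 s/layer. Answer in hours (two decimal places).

7.83 hours

Layer count = ceil(259 / 0.1) = 2590.
Hatch length per layer = 6450 / 0.24 = 26875 mm.
Scan time per layer = 26875 / 4420 = 6.0803 s.
Time per layer = 6.0803 + 4.8 = 10.8803 s.
Total: 2590 × 10.8803 s = 28179.977 s → 7.83 hours.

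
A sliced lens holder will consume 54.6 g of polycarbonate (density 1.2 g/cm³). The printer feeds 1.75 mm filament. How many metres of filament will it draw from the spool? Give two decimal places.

18.92 m

Extruded volume: 54.6/1.2 = 45.5 cm³ (45500 mm³).
Filament cross-section = π × (1.75/2)² = 2.4053 mm².
L = V/A = 45500/2.4053 = 18916.56 mm → 18.92 m.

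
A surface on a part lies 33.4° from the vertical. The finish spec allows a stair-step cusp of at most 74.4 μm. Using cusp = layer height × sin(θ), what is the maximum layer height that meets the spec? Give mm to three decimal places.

0.135 mm

t = h_c / sin θ = 0.0744 / 0.5505 = 0.135 mm.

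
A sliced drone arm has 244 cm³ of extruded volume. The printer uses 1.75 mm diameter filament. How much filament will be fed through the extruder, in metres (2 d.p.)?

A = π r² = π × 0.875² = 2.4053 mm².
Length = 244 cm³ / 2.4053 mm² = 244000 / 2.4053 = 101442.65 mm = 101.44 m.

101.44 m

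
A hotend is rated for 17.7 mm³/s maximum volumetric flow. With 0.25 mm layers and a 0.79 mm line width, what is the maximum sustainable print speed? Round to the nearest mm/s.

90 mm/s

A: 0.25 × 0.79 → 0.1975 mm².
Max speed = 17.7 / 0.1975 = 89.62 ≈ 90 mm/s.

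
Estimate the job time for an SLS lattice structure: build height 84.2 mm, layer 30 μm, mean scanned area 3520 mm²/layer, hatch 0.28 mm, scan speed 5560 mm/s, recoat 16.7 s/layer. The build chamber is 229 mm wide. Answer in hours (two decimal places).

14.78 hours

Layer count = ceil(84.2 / 0.03) = 2807.
Hatch length per layer = 3520 / 0.28, so 12571.4 mm.
Scan time per layer = 12571.4 / 5560, so 2.261 s.
Per-layer time = 2.261 + 16.7, so 18.961 s.
Build time = 2807 × 18.961 = 53223.527 s = 14.78 hours.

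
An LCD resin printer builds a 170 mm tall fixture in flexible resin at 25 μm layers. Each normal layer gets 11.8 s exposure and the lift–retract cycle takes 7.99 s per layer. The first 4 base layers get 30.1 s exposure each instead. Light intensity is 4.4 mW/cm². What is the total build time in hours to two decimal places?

37.40 hours

Layers = ⌈170/0.025⌉ = 6800.
Burn-in layers = 4 × (30.1 + 7.99), so 152.36 s.
Remaining layers = 6796 × (11.8 + 7.99) = 134492.84 s.
Total = 152.36 + 134492.84 = 134645.2 s = 37.40 hours.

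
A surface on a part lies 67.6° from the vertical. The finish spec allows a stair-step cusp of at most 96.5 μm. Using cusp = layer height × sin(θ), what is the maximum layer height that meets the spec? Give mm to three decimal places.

0.104 mm

sin(67.6°) = 0.9245; t_max = 0.0965/0.9245 = 0.104 mm.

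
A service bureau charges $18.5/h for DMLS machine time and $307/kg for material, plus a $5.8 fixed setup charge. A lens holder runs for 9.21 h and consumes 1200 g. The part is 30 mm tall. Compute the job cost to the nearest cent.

Machine-time cost: 18.5 × 9.21 → $170.385.
Material cost: 307 × 1200/1000 → $368.40.
Total = 170.385 + 368.40 + 5.8 = 544.585 ≈ $544.59.

$544.59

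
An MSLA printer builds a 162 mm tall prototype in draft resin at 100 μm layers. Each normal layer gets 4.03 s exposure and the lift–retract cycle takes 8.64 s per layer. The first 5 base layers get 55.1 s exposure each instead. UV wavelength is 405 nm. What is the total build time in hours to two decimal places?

Layers = ⌈162/0.1⌉ = 1620.
Bottom layers = 5 × (55.1 + 8.64) = 318.7 s.
Remaining layers = 1615 × (4.03 + 8.64) = 20462.05 s.
Total = 318.7 + 20462.05 = 20780.75 s = 5.77 hours.

5.77 hours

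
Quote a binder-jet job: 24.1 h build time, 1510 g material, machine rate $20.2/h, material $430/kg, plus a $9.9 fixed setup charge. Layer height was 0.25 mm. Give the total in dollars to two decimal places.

$1146.02

Machine cost = 20.2 × 24.1, so $486.82.
Feedstock cost = 430 × 1510/1000 = $649.30.
Total = 486.82 + 649.30 + 9.9 = $1146.02.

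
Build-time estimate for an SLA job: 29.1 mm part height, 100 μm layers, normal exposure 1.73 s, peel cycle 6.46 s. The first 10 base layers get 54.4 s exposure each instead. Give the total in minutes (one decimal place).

Layer count = ceil(29.1 / 0.1) = 291.
Bottom layers = 10 × (54.4 + 6.46) = 608.6 s.
Regular layers = 281 × (1.73 + 6.46) = 2301.39 s.
Total = 608.6 + 2301.39 = 2909.99 s = 48.5 minutes.

48.5 minutes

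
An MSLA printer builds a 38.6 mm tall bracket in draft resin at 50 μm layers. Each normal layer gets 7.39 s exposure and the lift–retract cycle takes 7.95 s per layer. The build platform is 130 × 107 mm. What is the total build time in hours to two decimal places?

Layers = ⌈38.6/0.05⌉ = 772.
Cycle time: 7.39 + 7.95 → 15.34 s.
Total = 772 × 15.34 = 11842.48 s = 3.29 hours.

3.29 hours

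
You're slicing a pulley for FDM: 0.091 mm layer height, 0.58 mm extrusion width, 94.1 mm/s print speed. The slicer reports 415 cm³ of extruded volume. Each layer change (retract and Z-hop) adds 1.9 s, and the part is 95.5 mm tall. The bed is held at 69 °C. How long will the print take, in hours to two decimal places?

Bead cross-section: 0.091 × 0.58 → 0.05278 mm².
Toolpath length = 415 cm³ / 0.05278 mm² = 415000 / 0.05278 = 7862826.8 mm.
Time extruding = 7862826.8 / 94.1, so 83558.2 s.
Layers = ⌈95.5/0.091⌉ = 1050.
Non-print overhead: 1050 × 1.9 → 1995 s.
Total = 83558.2 + 1995 = 85553.2 s = 23.76 hours.

23.76 hours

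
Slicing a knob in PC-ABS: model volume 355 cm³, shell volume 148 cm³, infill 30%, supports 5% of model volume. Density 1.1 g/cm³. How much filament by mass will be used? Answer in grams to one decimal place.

Volume inside the shell = 355 − 148, so 207 cm³.
Deposited infill = 0.30 × 207, so 62.1 cm³.
Support: 0.05 × 355 → 17.75 cm³.
Total extruded: 148 + 62.1 + 17.75 → 227.85 cm³.
Mass: 227.85 × 1.1 → 250.635 g.

250.6 g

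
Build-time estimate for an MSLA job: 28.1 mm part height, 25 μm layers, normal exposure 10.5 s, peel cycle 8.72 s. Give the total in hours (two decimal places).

6.00 hours

Layers = ⌈28.1/0.025⌉ = 1124.
Cycle time = 10.5 + 8.72, so 19.22 s.
Build time: 1124 × 19.22 s = 21603.28 s, i.e. 6.00 hours.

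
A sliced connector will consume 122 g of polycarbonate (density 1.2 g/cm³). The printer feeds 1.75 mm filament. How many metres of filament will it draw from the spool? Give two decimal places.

Volume = 122 g / 1.2 g·cm⁻³ = 101.6667 cm³ = 101666.7 mm³.
Cross-section of 1.75 mm filament: π·(1.75/2)² = 2.4053 mm².
L = V/A = 101666.7/2.4053 = 42267.78 mm → 42.27 m.

42.27 m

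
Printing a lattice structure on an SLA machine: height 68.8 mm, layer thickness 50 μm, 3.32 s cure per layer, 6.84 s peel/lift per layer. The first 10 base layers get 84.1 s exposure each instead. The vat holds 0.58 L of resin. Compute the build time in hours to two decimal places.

Layer count = ceil(68.8 / 0.05) = 1376.
Burn-in layers = 10 × (84.1 + 6.84) = 909.4 s.
Normal layers = 1366 × (3.32 + 6.84) = 13878.56 s.
Total = 909.4 + 13878.56 = 14787.96 s = 4.11 hours.

4.11 hours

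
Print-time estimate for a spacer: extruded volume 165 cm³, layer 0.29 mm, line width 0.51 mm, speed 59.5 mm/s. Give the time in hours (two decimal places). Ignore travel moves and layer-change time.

Extrusion cross-section = 0.29 × 0.51 = 0.1479 mm².
Path length: 165000 mm³ / 0.1479 mm² → 1115618.7 mm.
Time extruding = 1115618.7 / 59.5, so 18749.9 s.
That's 18749.9 s → 5.21 hours.

5.21 hours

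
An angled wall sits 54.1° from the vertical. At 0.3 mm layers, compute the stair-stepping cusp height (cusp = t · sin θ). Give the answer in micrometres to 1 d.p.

243.0 μm

Cusp = layer height × sin(54.1°) = 0.3 × 0.8100 = 0.243 mm = 243.0 μm.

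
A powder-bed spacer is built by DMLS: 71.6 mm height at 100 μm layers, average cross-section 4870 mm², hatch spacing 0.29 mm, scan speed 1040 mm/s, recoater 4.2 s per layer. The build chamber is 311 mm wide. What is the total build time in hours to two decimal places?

Number of layers: 71.6 / 0.1 → 716 (rounded up).
Hatch length per layer: 4870 / 0.29 → 16793.1 mm.
Laser time per layer = 16793.1 / 1040 = 16.1472 s.
Per-layer time = 16.1472 + 4.2 = 20.3472 s.
Total: 716 × 20.3472 s = 14568.5952 s → 4.05 hours.

4.05 hours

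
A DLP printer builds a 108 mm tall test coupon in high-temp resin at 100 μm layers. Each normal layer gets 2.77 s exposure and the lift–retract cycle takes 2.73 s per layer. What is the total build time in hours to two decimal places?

1.65 hours

Layer count = ceil(108 / 0.1) = 1080.
Per-layer time = 2.77 + 2.73 = 5.5 s.
Total = 1080 × 5.5 = 5940 s = 1.65 hours.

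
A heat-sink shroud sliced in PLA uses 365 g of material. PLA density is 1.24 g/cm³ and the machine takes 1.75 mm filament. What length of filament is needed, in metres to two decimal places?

122.38 m

Extruded volume: 365/1.24 = 294.3548 cm³ (294354.8 mm³).
Cross-section of 1.75 mm filament: π·(1.75/2)² = 2.4053 mm².
L = V/A = 294354.8/2.4053 = 122377.58 mm → 122.38 m.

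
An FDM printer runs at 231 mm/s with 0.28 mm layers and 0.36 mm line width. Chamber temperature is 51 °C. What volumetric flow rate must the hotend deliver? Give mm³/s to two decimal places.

23.28

Bead cross-section: 0.28 × 0.36 → 0.1008 mm².
Volumetric flow = 231 × 0.1008 = 23.28 mm³/s.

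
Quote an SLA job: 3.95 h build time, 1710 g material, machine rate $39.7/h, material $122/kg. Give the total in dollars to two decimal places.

Machine cost = 39.7 × 3.95 = $156.815.
Feedstock cost: 122 × 1710/1000 → $208.62.
Job cost: 156.815 + 208.62 = 365.435 ≈ $365.44.

$365.44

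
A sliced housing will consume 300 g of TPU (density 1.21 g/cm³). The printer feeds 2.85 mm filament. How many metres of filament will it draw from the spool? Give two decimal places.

Volume = 300 g / 1.21 g·cm⁻³ = 247.9339 cm³ = 247933.9 mm³.
A = π r² = π × 1.425² = 6.3794 mm².
Length = 247933.9 / 6.3794 = 38864.77 mm = 38.86 m.

38.86 m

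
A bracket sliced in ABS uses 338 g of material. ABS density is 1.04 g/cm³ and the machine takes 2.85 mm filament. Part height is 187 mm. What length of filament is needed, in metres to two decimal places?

Volume = 338 g / 1.04 g·cm⁻³ = 325 cm³ = 325000 mm³.
Cross-section of 2.85 mm filament: π·(2.85/2)² = 6.3794 mm².
L = V/A = 325000/6.3794 = 50945.23 mm → 50.95 m.

50.95 m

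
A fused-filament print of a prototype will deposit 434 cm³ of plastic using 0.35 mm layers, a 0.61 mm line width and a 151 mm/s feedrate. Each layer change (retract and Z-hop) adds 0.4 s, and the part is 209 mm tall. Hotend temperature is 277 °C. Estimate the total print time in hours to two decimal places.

Bead cross-section = 0.35 × 0.61 = 0.2135 mm².
Path length: 434000 mm³ / 0.2135 mm² → 2032786.9 mm.
Time extruding: 2032786.9 / 151 → 13462.2 s.
Number of layers: 209 / 0.35 → 598 (rounded up).
Non-print overhead: 598 × 0.4 → 239.2 s.
Total = 13462.2 + 239.2 = 13701.4 s = 3.81 hours.

3.81 hours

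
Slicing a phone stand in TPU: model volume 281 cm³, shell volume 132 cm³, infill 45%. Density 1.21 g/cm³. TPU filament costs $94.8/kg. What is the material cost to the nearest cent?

$22.83

Volume inside the shell = 281 − 132 = 149 cm³.
Deposited infill = 0.45 × 149 = 67.05 cm³.
Total printed volume: 132 + 67.05 → 199.05 cm³.
Mass = 199.05 × 1.21, so 240.8505 g.
Cost = 240.8505 g / 1000 × $94.8/kg = $22.83.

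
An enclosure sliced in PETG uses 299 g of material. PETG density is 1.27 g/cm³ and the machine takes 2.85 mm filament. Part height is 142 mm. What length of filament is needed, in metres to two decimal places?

Extruded volume: 299/1.27 = 235.4331 cm³ (235433.1 mm³).
Filament cross-section = π × (2.85/2)² = 6.3794 mm².
Length = 235433.1 / 6.3794 = 36905.21 mm = 36.91 m.

36.91 m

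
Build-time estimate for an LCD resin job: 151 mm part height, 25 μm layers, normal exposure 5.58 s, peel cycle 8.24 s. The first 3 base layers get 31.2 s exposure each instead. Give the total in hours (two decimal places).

Layer count = ceil(151 / 0.025) = 6040.
Base layers = 3 × (31.2 + 8.24), so 118.32 s.
Regular layers = 6037 × (5.58 + 8.24), so 83431.34 s.
Sum: 118.32 + 83431.34 = 83549.66 s → 23.21 hours.

23.21 hours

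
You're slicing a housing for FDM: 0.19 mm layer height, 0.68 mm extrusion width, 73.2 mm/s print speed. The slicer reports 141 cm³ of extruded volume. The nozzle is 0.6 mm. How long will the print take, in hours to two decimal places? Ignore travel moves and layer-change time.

Line area: 0.19 × 0.68 → 0.1292 mm².
Path length: 141000 mm³ / 0.1292 mm² → 1091331.3 mm.
Extrusion time = 1091331.3 / 73.2, so 14908.9 s.
That's 14908.9 s → 4.14 hours.

4.14 hours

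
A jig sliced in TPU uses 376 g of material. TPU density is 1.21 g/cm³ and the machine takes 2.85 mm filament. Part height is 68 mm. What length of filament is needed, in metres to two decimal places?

Volume = 376 g / 1.21 g·cm⁻³ = 310.7438 cm³ = 310743.8 mm³.
A = π r² = π × 1.425² = 6.3794 mm².
Length = 310743.8 / 6.3794 = 48710.51 mm = 48.71 m.

48.71 m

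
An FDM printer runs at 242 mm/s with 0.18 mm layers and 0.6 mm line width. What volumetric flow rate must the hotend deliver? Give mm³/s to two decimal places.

26.14

Extrusion cross-section = 0.18 × 0.6 = 0.108 mm².
Volumetric flow = 242 × 0.108 = 26.14 mm³/s.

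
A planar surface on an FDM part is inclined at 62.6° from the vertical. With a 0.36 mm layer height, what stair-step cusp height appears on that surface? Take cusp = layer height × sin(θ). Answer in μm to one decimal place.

h_c = t·sin θ = 0.36 × 0.8878 = 0.319608 mm (319.6 μm).

319.6 μm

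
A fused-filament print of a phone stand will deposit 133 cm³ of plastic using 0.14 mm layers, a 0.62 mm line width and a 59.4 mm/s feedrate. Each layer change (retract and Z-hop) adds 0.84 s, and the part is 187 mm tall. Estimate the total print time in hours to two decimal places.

7.48 hours

Extrusion cross-section = 0.14 × 0.62, so 0.0868 mm².
Path length: 133000 mm³ / 0.0868 mm² → 1532258.1 mm.
Extrusion time = 1532258.1 / 59.4 = 25795.6 s.
Layer count = ceil(187 / 0.14) = 1336.
Layer-change overhead = 1336 × 0.84, so 1122.24 s.
Altogether 25795.6 + 1122.24 = 26917.84 s, i.e. 7.48 hours.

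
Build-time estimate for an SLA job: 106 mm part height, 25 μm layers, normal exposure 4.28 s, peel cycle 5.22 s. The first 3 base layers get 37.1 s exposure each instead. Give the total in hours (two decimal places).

11.22 hours

Layers = ⌈106/0.025⌉ = 4240.
Base layers: 3 × (37.1 + 5.22) → 126.96 s.
Remaining layers = 4237 × (4.28 + 5.22), so 40251.5 s.
Total = 126.96 + 40251.5 = 40378.46 s = 11.22 hours.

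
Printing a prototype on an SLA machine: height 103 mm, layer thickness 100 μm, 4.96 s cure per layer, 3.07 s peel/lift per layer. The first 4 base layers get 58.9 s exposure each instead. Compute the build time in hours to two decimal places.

2.36 hours

Number of layers: 103 / 0.1 → 1030 (rounded up).
Burn-in layers = 4 × (58.9 + 3.07), so 247.88 s.
Normal layers = 1026 × (4.96 + 3.07), so 8238.78 s.
Total = 247.88 + 8238.78 = 8486.66 s = 2.36 hours.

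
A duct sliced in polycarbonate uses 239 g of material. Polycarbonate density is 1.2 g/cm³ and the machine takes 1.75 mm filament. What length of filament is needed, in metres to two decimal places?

Extruded volume: 239/1.2 = 199.1667 cm³ (199166.7 mm³).
Filament cross-section = π × (1.75/2)² = 2.4053 mm².
Length = 199166.7 / 2.4053 = 82803.27 mm = 82.80 m.

82.80 m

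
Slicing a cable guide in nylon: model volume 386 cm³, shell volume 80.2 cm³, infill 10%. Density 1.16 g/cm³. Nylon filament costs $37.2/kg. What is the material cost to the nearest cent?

Interior volume = 386 − 80.2 = 305.8 cm³.
Deposited infill = 0.10 × 305.8 = 30.58 cm³.
Total printed volume: 80.2 + 30.58 → 110.78 cm³.
Mass = 110.78 × 1.16, so 128.5048 g.
Cost = 128.5048 g / 1000 × $37.2/kg = $4.78.

$4.78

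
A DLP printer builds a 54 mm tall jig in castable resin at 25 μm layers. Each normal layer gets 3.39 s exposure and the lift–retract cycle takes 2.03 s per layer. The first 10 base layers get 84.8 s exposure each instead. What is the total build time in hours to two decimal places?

Number of layers: 54 / 0.025 → 2160 (rounded up).
Base layers: 10 × (84.8 + 2.03) → 868.3 s.
Regular layers = 2150 × (3.39 + 2.03), so 11653 s.
Total = 868.3 + 11653 = 12521.3 s = 3.48 hours.

3.48 hours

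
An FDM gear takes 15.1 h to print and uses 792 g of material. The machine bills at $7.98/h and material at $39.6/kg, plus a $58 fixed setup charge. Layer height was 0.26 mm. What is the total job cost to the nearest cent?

Time charge: 7.98 × 15.1 → $120.498.
Material cost = 39.6 × 792/1000, so $31.3632.
Adding setup: 120.498 + 31.3632 + 58 → 209.8612 ≈ $209.86.

$209.86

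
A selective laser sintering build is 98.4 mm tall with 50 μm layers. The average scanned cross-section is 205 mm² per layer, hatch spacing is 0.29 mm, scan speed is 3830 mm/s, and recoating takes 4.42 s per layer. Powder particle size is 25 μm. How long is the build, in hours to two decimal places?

2.52 hours

Number of layers: 98.4 / 0.05 → 1968 (rounded up).
Hatch length per layer = 205 / 0.29 = 706.9 mm.
Scan time per layer = 706.9 / 3830, so 0.1846 s.
Time per layer = 0.1846 + 4.42, so 4.6046 s.
1968 layers × 4.6046 s/layer = 9061.8528 s, i.e. 2.52 hours.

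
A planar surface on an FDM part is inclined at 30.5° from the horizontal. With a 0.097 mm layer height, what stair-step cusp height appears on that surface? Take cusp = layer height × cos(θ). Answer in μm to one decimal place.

Cusp = layer height × cos(30.5°) = 0.097 × 0.8616 = 0.083575 mm = 83.6 μm.

83.6 μm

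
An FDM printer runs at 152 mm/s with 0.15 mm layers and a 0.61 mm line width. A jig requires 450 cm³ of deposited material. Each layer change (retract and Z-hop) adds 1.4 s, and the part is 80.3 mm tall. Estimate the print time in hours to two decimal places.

9.20 hours

Extrusion cross-section = 0.15 × 0.61 = 0.0915 mm².
Path length: 450000 mm³ / 0.0915 mm² → 4918032.8 mm.
Extrusion time: 4918032.8 / 152 → 32355.5 s.
Layers = ⌈80.3/0.15⌉ = 536.
Z-hop total: 536 × 1.4 → 750.4 s.
Total = 32355.5 + 750.4 = 33105.9 s = 9.20 hours.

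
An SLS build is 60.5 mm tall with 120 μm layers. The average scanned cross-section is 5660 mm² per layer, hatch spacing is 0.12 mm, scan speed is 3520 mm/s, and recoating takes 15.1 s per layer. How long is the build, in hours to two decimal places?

Number of layers: 60.5 / 0.12 → 505 (rounded up).
Per-layer scan distance = 5660 / 0.12, so 47166.7 mm.
Scan time per layer: 47166.7 / 3520 → 13.3996 s.
Per-layer time = 13.3996 + 15.1, so 28.4996 s.
505 layers × 28.4996 s/layer = 14392.298 s, i.e. 4.00 hours.

4.00 hours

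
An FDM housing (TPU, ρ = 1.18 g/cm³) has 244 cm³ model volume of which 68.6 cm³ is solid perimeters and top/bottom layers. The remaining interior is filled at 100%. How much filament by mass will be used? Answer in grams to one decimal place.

287.9 g

Volume inside the shell: 244 − 68.6 → 175.4 cm³.
Infill deposited = 1.00 × 175.4, so 175.4 cm³.
Deposited volume = 68.6 + 175.4 = 244 cm³.
Mass: 244 × 1.18 → 287.92 g.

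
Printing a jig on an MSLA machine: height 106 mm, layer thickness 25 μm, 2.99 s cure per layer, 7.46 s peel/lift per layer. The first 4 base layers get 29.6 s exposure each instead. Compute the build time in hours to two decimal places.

12.34 hours

Number of layers: 106 / 0.025 → 4240 (rounded up).
Burn-in layers = 4 × (29.6 + 7.46) = 148.24 s.
Regular layers = 4236 × (2.99 + 7.46) = 44266.2 s.
Total = 148.24 + 44266.2 = 44414.44 s = 12.34 hours.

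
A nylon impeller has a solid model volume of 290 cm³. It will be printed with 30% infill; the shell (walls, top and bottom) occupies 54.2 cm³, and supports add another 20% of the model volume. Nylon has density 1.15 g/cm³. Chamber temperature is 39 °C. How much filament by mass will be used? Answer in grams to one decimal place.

210.4 g

Infill region = 290 − 54.2, so 235.8 cm³.
Infill deposited = 0.30 × 235.8 = 70.74 cm³.
Support = 0.20 × 290 = 58 cm³.
Total extruded: 54.2 + 70.74 + 58 → 182.94 cm³.
Mass = 182.94 × 1.15, so 210.381 g.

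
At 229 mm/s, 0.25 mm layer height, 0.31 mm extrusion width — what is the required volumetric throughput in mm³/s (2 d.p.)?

Extrusion cross-section: 0.25 × 0.31 → 0.0775 mm².
Q = v·A = 229 × 0.0775 = 17.75 mm³/s.

17.75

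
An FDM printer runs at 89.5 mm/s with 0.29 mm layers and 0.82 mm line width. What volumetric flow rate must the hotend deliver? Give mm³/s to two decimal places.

21.28

A: 0.29 × 0.82 → 0.2378 mm².
Volumetric flow = 89.5 × 0.2378 = 21.28 mm³/s.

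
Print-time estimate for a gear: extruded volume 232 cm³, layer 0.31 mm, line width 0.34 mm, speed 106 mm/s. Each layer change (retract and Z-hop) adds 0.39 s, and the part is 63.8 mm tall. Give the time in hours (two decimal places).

Bead cross-section = 0.31 × 0.34 = 0.1054 mm².
Path length: 232000 mm³ / 0.1054 mm² → 2201138.5 mm.
Extrusion time = 2201138.5 / 106 = 20765.5 s.
Number of layers: 63.8 / 0.31 → 206 (rounded up).
Z-hop total: 206 × 0.39 → 80.34 s.
Total = 20765.5 + 80.34 = 20845.84 s = 5.79 hours.

5.79 hours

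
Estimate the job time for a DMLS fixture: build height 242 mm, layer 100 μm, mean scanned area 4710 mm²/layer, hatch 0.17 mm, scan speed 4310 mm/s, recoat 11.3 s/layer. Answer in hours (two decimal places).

11.92 hours

Layers = ⌈242/0.1⌉ = 2420.
Hatch length per layer = 4710 / 0.17, so 27705.9 mm.
Per-layer scan time: 27705.9 / 4310 → 6.4283 s.
Time per layer = 6.4283 + 11.3 = 17.7283 s.
Total: 2420 × 17.7283 s = 42902.486 s → 11.92 hours.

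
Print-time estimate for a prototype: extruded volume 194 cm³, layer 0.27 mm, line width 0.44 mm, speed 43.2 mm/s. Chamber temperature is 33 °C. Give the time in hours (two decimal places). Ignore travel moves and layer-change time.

Bead cross-section: 0.27 × 0.44 → 0.1188 mm².
Path length: 194000 mm³ / 0.1188 mm² → 1632996.6 mm.
Extrusion time = 1632996.6 / 43.2 = 37800.8 s.
Converting: 37800.8 s = 10.50 hours.

10.50 hours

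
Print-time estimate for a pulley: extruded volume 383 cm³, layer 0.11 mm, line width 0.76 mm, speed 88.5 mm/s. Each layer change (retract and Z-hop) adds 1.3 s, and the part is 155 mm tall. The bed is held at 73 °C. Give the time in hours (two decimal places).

Extrusion cross-section = 0.11 × 0.76 = 0.0836 mm².
Total extruded path = 383000/0.0836 = 4581339.7 mm.
Extrusion time: 4581339.7 / 88.5 → 51766.6 s.
Number of layers: 155 / 0.11 → 1410 (rounded up).
Layer-change overhead: 1410 × 1.3 → 1833 s.
Total = 51766.6 + 1833 = 53599.6 s = 14.89 hours.

14.89 hours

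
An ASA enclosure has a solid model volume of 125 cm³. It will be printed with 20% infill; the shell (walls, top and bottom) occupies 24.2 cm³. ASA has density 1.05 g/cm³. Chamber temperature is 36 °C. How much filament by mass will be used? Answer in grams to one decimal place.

Interior volume = 125 − 24.2, so 100.8 cm³.
Deposited infill = 0.20 × 100.8 = 20.16 cm³.
Deposited volume: 24.2 + 20.16 → 44.36 cm³.
Mass = 44.36 × 1.05, so 46.578 g.

46.6 g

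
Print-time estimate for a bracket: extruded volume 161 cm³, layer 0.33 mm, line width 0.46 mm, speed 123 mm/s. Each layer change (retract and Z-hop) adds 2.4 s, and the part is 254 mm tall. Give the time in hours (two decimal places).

Bead cross-section = 0.33 × 0.46 = 0.1518 mm².
Path length: 161000 mm³ / 0.1518 mm² → 1060606.1 mm.
Print-move time = 1060606.1 / 123, so 8622.8 s.
Layer count = ceil(254 / 0.33) = 770.
Layer-change overhead: 770 × 2.4 → 1848 s.
Total = 8622.8 + 1848 = 10470.8 s = 2.91 hours.

2.91 hours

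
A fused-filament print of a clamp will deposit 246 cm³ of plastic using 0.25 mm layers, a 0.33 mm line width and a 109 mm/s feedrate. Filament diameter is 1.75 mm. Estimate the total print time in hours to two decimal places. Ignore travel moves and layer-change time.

7.60 hours

Bead cross-section = 0.25 × 0.33, so 0.0825 mm².
Total extruded path = 246000/0.0825 = 2981818.2 mm.
Print-move time: 2981818.2 / 109 → 27356.1 s.
In the requested units: 27356.1 s = 7.60 hours.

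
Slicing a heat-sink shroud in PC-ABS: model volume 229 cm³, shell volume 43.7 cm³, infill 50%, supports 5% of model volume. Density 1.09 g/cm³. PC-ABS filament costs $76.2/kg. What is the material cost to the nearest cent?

Volume inside the shell = 229 − 43.7 = 185.3 cm³.
Deposited infill = 0.50 × 185.3 = 92.65 cm³.
Support = 0.05 × 229, so 11.45 cm³.
Total extruded = 43.7 + 92.65 + 11.45, so 147.8 cm³.
Mass = 147.8 × 1.09 = 161.102 g.
Cost = 161.102 g / 1000 × $76.2/kg = $12.28.

$12.28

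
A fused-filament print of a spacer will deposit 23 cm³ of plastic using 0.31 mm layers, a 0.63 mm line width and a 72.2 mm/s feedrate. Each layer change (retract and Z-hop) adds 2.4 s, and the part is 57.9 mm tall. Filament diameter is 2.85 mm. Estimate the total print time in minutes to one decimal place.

34.7 minutes

Extrusion cross-section = 0.31 × 0.63 = 0.1953 mm².
Toolpath length = 23 cm³ / 0.1953 mm² = 23000 / 0.1953 = 117767.5 mm.
Time extruding: 117767.5 / 72.2 → 1631.1 s.
Number of layers: 57.9 / 0.31 → 187 (rounded up).
Z-hop total: 187 × 2.4 → 448.8 s.
Altogether 1631.1 + 448.8 = 2079.9 s, i.e. 34.7 minutes.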